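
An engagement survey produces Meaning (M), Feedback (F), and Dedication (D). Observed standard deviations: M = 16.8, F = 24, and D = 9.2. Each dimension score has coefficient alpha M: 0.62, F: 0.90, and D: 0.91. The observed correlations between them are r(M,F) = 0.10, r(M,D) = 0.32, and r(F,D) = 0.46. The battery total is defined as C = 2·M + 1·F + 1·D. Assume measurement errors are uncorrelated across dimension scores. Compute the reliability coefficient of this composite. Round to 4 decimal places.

0.7899

Var(C) = 2²·16.8² + 24² + 9.2² + 2·[2·16.8·24·0.10 + 2·16.8·9.2·0.32 + 24·9.2·0.46] = 1789.6 + 562.253 = 2351.85.
With uncorrelated errors the cross-covariances are all true-score covariance, so they carry over unchanged; only the diagonal terms shrink to ρᵢσᵢ².
True-score variance = [2²·16.8²·0.62 + 24²·0.90 + 9.2²·0.91] + 562.253 = 1295.38 + 562.253 = 1857.63.
Reliability = 1857.63 / 2351.85 = 0.7899.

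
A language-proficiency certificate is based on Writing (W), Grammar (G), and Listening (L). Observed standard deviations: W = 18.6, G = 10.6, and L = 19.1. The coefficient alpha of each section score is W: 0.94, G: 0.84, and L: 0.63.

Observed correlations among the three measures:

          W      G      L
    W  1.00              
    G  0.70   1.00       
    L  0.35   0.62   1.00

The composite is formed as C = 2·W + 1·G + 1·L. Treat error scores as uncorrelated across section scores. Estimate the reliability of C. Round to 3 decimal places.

0.925

Var(C) = 2²·18.6² + 10.6² + 19.1² + 2·[2·18.6·10.6·0.70 + 2·18.6·19.1·0.35 + 10.6·19.1·0.62] = 1861.01 + 1300.46 = 3161.47.
With uncorrelated errors the cross-covariances are all true-score covariance, so they carry over unchanged; only the diagonal terms shrink to ρᵢσᵢ².
True-score variance = [2²·18.6²·0.94 + 10.6²·0.84 + 19.1²·0.63] + 1300.46 = 1625.02 + 1300.46 = 2925.48.
Reliability = 2925.48 / 3161.47 = 0.925.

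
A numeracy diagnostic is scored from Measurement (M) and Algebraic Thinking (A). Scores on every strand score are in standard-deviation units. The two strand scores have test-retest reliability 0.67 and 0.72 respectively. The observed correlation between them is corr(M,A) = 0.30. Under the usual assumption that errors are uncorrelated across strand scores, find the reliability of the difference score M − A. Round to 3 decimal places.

0.564

Var(M−A) = 1 + 1 − 2·0.30 = 2 − 0.6 = 1.4.
With uncorrelated errors the cross-covariances are all true-score covariance, so they carry over unchanged; only the diagonal terms shrink to ρᵢσᵢ².
True-score variance = [0.67 + 0.72] − 0.6 = 1.39 − 0.6 = 0.79.
Reliability = 0.79 / 1.4 = 0.564.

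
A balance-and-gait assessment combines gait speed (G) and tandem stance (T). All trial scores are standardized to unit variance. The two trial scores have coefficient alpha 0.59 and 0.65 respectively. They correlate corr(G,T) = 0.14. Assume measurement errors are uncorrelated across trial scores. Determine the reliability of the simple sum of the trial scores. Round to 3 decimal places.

0.667

Var(G+T) = 2 + 2·[0.14] = 2 + 0.28 = 2.28.
With uncorrelated errors the cross-covariances are all true-score covariance, so they carry over unchanged; only the diagonal terms shrink to ρᵢσᵢ².
True-score variance = [0.59 + 0.65] + 0.28 = 1.24 + 0.28 = 1.52.
Reliability = 1.52 / 2.28 = 0.667.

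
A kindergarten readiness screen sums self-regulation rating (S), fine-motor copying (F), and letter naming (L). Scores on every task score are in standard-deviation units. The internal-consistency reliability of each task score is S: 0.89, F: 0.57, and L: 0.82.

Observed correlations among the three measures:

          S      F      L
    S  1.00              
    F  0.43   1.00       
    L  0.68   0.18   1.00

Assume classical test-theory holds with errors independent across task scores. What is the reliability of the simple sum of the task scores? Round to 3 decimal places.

Var(S+F+L) = 3 + 2·[0.43 + 0.68 + 0.18] = 3 + 2.58 = 5.58.
Because errors are independent across components, Cov(Tᵢ,Tⱼ) = Cov(Xᵢ,Xⱼ); the off-diagonal part of the true-score variance is the same as above.
True-score variance = [0.89 + 0.57 + 0.82] + 2.58 = 2.28 + 2.58 = 4.86.
Reliability = 4.86 / 5.58 = 0.871.

0.871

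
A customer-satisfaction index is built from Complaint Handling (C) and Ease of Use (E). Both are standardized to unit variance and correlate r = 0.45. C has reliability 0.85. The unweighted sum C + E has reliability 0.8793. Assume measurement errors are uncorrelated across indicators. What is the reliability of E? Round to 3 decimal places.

Var(C+E) = 2 + 2·0.45 = 2.900.
True-score variance = ρ_C + ρ_E + 2·0.45, so 0.8793 = (0.85 + ρ_E + 0.90) / 2.900.
ρ_E = 0.8793·2.900 − 0.85 − 0.90 = 0.800.

0.800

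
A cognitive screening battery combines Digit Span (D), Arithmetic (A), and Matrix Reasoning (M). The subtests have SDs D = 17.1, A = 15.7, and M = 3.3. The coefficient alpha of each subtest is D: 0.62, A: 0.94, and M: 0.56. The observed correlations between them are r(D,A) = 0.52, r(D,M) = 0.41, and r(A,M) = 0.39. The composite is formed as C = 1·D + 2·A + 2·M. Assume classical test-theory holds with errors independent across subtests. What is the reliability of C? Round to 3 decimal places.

Var(C) = 17.1² + 2²·15.7² + 2²·3.3² + 2·[2·17.1·15.7·0.52 + 2·17.1·3.3·0.41 + 4·15.7·3.3·0.39] = 1321.93 + 812.61 = 2134.54.
Because errors are independent across components, Cov(Tᵢ,Tⱼ) = Cov(Xᵢ,Xⱼ); the off-diagonal part of the true-score variance is the same as above.
True-score variance = [17.1²·0.62 + 2²·15.7²·0.94 + 2²·3.3²·0.56] + 812.61 = 1132.49 + 812.61 = 1945.1.
Reliability = 1945.1 / 2134.54 = 0.911.

0.911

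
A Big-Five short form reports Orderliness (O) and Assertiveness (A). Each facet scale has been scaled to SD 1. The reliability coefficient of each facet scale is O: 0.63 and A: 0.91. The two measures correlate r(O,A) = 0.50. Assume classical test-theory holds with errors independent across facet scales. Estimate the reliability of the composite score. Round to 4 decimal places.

Var(O+A) = 2 + 2·[0.50] = 2 + 1 = 3.
Because errors are independent across components, Cov(Tᵢ,Tⱼ) = Cov(Xᵢ,Xⱼ); the off-diagonal part of the true-score variance is the same as above.
True-score variance = [0.63 + 0.91] + 1 = 1.54 + 1 = 2.54.
Reliability = 2.54 / 3 = 0.8467.

0.8467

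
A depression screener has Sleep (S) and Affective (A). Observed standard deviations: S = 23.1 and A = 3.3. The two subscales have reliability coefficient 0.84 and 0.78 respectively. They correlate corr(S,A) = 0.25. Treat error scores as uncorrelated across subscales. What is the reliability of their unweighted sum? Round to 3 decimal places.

0.849

Var(S+A) = 23.1² + 3.3² + 2·[23.1·3.3·0.25] = 544.5 + 38.115 = 582.615.
With uncorrelated errors the cross-covariances are all true-score covariance, so they carry over unchanged; only the diagonal terms shrink to ρᵢσᵢ².
True-score variance = [23.1²·0.84 + 3.3²·0.78] + 38.115 = 456.727 + 38.115 = 494.842.
Reliability = 494.842 / 582.615 = 0.849.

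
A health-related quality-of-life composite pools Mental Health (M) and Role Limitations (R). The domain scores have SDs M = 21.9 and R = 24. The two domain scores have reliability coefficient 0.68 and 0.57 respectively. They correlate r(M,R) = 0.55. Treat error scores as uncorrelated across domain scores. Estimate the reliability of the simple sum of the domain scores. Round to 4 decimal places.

0.7545

Var(M+R) = 21.9² + 24² + 2·[21.9·24·0.55] = 1055.61 + 578.16 = 1633.77.
Because errors are independent across components, Cov(Tᵢ,Tⱼ) = Cov(Xᵢ,Xⱼ); the off-diagonal part of the true-score variance is the same as above.
True-score variance = [21.9²·0.68 + 24²·0.57] + 578.16 = 654.455 + 578.16 = 1232.61.
Reliability = 1232.61 / 1633.77 = 0.7545.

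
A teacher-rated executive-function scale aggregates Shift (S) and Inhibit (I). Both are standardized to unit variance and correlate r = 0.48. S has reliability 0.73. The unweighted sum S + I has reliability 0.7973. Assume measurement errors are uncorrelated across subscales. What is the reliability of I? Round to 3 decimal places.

0.670

Var(S+I) = 2 + 2·0.48 = 2.960.
True-score variance = ρ_S + ρ_I + 2·0.48, so 0.7973 = (0.73 + ρ_I + 0.96) / 2.960.
ρ_I = 0.7973·2.960 − 0.73 − 0.96 = 0.670.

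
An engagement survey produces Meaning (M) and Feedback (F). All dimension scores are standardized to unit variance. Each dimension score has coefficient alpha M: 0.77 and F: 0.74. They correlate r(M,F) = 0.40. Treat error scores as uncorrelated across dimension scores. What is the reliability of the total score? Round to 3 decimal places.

0.825

Var(M+F) = 2 + 2·[0.40] = 2 + 0.8 = 2.8.
Under uncorrelated errors the observed covariances equal the true-score covariances, so only the own-variance terms attenuate.
True-score variance = [0.77 + 0.74] + 0.8 = 1.51 + 0.8 = 2.31.
Reliability = 2.31 / 2.8 = 0.825.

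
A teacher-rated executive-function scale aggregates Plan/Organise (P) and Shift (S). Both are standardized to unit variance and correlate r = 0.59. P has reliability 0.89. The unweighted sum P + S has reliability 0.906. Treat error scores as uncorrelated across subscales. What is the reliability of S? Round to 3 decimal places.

0.811

Var(P+S) = 2 + 2·0.59 = 3.180.
True-score variance = ρ_P + ρ_S + 2·0.59, so 0.906 = (0.89 + ρ_S + 1.18) / 3.180.
ρ_S = 0.906·3.180 − 0.89 − 1.18 = 0.811.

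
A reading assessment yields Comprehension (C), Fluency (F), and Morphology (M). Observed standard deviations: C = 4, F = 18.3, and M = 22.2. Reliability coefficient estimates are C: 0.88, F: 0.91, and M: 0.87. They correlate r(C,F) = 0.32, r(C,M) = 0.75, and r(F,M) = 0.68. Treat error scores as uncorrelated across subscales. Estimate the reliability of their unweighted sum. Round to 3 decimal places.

0.939

Var(C+F+M) = 4² + 18.3² + 22.2² + 2·[4·18.3·0.32 + 4·22.2·0.75 + 18.3·22.2·0.68] = 843.73 + 732.562 = 1576.29.
Because errors are independent across components, Cov(Tᵢ,Tⱼ) = Cov(Xᵢ,Xⱼ); the off-diagonal part of the true-score variance is the same as above.
True-score variance = [4²·0.88 + 18.3²·0.91 + 22.2²·0.87] + 732.562 = 747.601 + 732.562 = 1480.16.
Reliability = 1480.16 / 1576.29 = 0.939.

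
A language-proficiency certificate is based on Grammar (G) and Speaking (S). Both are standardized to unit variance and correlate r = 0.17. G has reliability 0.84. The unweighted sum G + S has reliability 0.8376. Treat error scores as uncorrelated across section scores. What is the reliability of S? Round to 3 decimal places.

0.780

Var(G+S) = 2 + 2·0.17 = 2.340.
True-score variance = ρ_G + ρ_S + 2·0.17, so 0.8376 = (0.84 + ρ_S + 0.34) / 2.340.
ρ_S = 0.8376·2.340 − 0.84 − 0.34 = 0.780.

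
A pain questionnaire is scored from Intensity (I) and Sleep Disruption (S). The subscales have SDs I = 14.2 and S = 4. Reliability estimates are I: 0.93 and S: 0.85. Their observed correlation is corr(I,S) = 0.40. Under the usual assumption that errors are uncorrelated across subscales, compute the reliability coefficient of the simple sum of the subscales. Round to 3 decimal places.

Var(I+S) = 14.2² + 4² + 2·[14.2·4·0.40] = 217.64 + 45.44 = 263.08.
With uncorrelated errors the cross-covariances are all true-score covariance, so they carry over unchanged; only the diagonal terms shrink to ρᵢσᵢ².
True-score variance = [14.2²·0.93 + 4²·0.85] + 45.44 = 201.125 + 45.44 = 246.565.
Reliability = 246.565 / 263.08 = 0.937.

0.937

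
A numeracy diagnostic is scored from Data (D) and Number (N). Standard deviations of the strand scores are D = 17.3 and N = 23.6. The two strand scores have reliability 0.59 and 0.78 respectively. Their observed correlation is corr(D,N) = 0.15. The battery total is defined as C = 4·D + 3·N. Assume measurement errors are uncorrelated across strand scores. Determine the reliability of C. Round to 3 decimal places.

Var(C) = 4²·17.3² + 3²·23.6² + 2·[12·17.3·23.6·0.15] = 9801.28 + 1469.81 = 11271.1.
Because errors are independent across components, Cov(Tᵢ,Tⱼ) = Cov(Xᵢ,Xⱼ); the off-diagonal part of the true-score variance is the same as above.
True-score variance = [4²·17.3²·0.59 + 3²·23.6²·0.78] + 1469.81 = 6735.16 + 1469.81 = 8204.96.
Reliability = 8204.96 / 11271.1 = 0.728.

0.728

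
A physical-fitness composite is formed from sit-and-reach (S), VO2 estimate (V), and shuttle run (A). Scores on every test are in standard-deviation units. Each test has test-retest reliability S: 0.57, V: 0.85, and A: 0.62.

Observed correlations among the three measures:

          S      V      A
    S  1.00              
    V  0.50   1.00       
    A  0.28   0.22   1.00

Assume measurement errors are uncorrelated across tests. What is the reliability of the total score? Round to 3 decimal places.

0.808

Var(S+V+A) = 3 + 2·[0.50 + 0.28 + 0.22] = 3 + 2 = 5.
Under uncorrelated errors the observed covariances equal the true-score covariances, so only the own-variance terms attenuate.
True-score variance = [0.57 + 0.85 + 0.62] + 2 = 2.04 + 2 = 4.04.
Reliability = 4.04 / 5 = 0.808.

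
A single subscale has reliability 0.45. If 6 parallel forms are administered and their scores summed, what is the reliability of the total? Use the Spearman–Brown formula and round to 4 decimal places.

0.8308

ρ_k = kρ / (1 + (k−1)ρ) = 6·0.45 / (1 + 5·0.45) = 2.700 / 3.250 = 0.8308.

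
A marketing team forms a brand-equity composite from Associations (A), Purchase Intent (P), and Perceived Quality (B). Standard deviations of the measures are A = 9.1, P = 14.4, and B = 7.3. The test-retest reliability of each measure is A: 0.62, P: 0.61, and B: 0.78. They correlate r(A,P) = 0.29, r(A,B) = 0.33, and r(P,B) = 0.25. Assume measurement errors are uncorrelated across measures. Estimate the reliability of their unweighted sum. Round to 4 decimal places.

0.7595

Var(A+P+B) = 9.1² + 14.4² + 7.3² + 2·[9.1·14.4·0.29 + 9.1·7.3·0.33 + 14.4·7.3·0.25] = 343.46 + 172.407 = 515.867.
Under uncorrelated errors the observed covariances equal the true-score covariances, so only the own-variance terms attenuate.
True-score variance = [9.1²·0.62 + 14.4²·0.61 + 7.3²·0.78] + 172.407 = 219.398 + 172.407 = 391.805.
Reliability = 391.805 / 515.867 = 0.7595.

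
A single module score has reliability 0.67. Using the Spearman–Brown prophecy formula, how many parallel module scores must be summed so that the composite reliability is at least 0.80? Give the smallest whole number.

k ≥ ρ*(1−ρ₁)/(ρ₁(1−ρ*)) = 0.80·0.33 / (0.67·0.20) = 1.970.
Smallest integer k = 2.

2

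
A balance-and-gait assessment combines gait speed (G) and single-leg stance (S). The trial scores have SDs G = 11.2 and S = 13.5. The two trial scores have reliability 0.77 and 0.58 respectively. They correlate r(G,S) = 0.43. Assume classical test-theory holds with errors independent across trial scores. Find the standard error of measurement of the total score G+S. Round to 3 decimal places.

10.266

Var(total) = 307.69 + 130.032 = 437.722.
True-score variance = 202.294 + 130.032 = 332.326, so reliability = 0.7592.
Error variance = 437.722 − 332.326 = 105.396; SEM = √105.396 = 10.266.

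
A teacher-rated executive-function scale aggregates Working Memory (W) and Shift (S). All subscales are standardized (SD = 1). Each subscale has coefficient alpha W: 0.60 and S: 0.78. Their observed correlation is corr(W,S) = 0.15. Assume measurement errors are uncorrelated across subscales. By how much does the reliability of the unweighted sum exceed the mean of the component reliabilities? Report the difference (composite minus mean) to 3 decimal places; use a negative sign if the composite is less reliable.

0.040

Var(sum) = 2 + 0.3 = 2.3; true-score variance = 1.38 + 0.3 = 1.68; composite reliability = 0.7304.
Mean component reliability = 0.6900.
Difference = 0.7304 − 0.6900 = 0.040.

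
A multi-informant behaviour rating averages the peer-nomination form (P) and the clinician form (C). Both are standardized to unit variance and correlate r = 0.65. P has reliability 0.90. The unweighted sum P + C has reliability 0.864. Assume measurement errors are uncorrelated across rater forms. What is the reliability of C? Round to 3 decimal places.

Var(P+C) = 2 + 2·0.65 = 3.300.
True-score variance = ρ_P + ρ_C + 2·0.65, so 0.864 = (0.90 + ρ_C + 1.30) / 3.300.
ρ_C = 0.864·3.300 − 0.90 − 1.30 = 0.651.

0.651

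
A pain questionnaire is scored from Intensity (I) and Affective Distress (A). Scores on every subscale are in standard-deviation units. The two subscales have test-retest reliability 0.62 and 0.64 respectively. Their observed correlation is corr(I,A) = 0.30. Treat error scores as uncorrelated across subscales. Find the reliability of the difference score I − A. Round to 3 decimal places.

Var(I−A) = 1 + 1 − 2·0.30 = 2 − 0.6 = 1.4.
Under uncorrelated errors the observed covariances equal the true-score covariances, so only the own-variance terms attenuate.
True-score variance = [0.62 + 0.64] − 0.6 = 1.26 − 0.6 = 0.66.
Reliability = 0.66 / 1.4 = 0.471.

0.471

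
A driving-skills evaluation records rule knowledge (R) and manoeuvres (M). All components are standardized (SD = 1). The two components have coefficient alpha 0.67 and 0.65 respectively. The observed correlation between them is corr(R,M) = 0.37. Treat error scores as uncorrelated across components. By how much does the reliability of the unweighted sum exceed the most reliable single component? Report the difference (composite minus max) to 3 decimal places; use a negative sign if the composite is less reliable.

Var(sum) = 2 + 0.74 = 2.74; true-score variance = 1.32 + 0.74 = 2.06; composite reliability = 0.7518.
Max component reliability = 0.6700.
Difference = 0.7518 − 0.6700 = 0.082.

0.082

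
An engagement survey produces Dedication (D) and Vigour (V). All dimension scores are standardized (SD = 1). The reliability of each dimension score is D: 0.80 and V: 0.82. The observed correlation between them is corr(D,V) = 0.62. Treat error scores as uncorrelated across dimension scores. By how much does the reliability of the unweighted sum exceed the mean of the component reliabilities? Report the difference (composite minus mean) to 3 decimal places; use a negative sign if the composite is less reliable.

Var(sum) = 2 + 1.24 = 3.24; true-score variance = 1.62 + 1.24 = 2.86; composite reliability = 0.8827.
Mean component reliability = 0.8100.
Difference = 0.8827 − 0.8100 = 0.073.

0.073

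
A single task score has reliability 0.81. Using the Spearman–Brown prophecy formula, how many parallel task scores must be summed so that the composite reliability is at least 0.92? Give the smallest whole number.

3

k ≥ ρ*(1−ρ₁)/(ρ₁(1−ρ*)) = 0.92·0.19 / (0.81·0.08) = 2.698.
Smallest integer k = 3.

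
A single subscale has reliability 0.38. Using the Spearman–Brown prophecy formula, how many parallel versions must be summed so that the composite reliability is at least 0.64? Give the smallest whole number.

k ≥ ρ*(1−ρ₁)/(ρ₁(1−ρ*)) = 0.64·0.62 / (0.38·0.36) = 2.901.
Smallest integer k = 3.

3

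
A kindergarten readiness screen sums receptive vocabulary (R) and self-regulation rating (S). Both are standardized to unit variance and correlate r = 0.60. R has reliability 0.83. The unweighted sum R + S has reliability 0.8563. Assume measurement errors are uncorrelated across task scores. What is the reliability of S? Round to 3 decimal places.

Var(R+S) = 2 + 2·0.60 = 3.200.
True-score variance = ρ_R + ρ_S + 2·0.60, so 0.8563 = (0.83 + ρ_S + 1.20) / 3.200.
ρ_S = 0.8563·3.200 − 0.83 − 1.20 = 0.710.

0.710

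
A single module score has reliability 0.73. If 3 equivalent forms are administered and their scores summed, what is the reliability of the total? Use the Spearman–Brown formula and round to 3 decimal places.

ρ_k = kρ / (1 + (k−1)ρ) = 3·0.73 / (1 + 2·0.73) = 2.190 / 2.460 = 0.890.

0.890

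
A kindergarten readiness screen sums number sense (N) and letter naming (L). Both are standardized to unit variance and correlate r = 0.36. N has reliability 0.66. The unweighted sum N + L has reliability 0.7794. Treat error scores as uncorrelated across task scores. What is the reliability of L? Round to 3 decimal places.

Var(N+L) = 2 + 2·0.36 = 2.720.
True-score variance = ρ_N + ρ_L + 2·0.36, so 0.7794 = (0.66 + ρ_L + 0.72) / 2.720.
ρ_L = 0.7794·2.720 − 0.66 − 0.72 = 0.740.

0.740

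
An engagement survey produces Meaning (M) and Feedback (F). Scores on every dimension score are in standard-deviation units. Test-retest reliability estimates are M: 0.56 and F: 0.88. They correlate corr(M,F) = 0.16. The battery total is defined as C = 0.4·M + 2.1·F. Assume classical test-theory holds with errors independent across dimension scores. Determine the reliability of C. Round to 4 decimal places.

Var(C) = 0.4² + 2.1² + 2·[0.84·0.16] = 4.57 + 0.2688 = 4.8388.
Because errors are independent across components, Cov(Tᵢ,Tⱼ) = Cov(Xᵢ,Xⱼ); the off-diagonal part of the true-score variance is the same as above.
True-score variance = [0.4²·0.56 + 2.1²·0.88] + 0.2688 = 3.9704 + 0.2688 = 4.2392.
Reliability = 4.2392 / 4.8388 = 0.8761.

0.8761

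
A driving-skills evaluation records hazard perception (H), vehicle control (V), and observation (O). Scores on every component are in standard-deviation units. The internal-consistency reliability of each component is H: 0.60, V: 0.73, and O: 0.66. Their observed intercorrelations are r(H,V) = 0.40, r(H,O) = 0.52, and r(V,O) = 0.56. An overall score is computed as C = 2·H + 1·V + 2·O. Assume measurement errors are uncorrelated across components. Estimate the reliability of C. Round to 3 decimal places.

0.810

Var(C) = 2² + 1 + 2² + 2·[2·0.40 + 4·0.52 + 2·0.56] = 9 + 8 = 17.
Under uncorrelated errors the observed covariances equal the true-score covariances, so only the own-variance terms attenuate.
True-score variance = [2²·0.60 + 0.73 + 2²·0.66] + 8 = 5.77 + 8 = 13.77.
Reliability = 13.77 / 17 = 0.810.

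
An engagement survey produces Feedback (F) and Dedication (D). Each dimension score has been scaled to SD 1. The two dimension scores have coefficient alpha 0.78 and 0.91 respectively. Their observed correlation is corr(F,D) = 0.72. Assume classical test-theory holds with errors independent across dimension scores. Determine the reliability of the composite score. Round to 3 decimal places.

Var(F+D) = 2 + 2·[0.72] = 2 + 1.44 = 3.44.
With uncorrelated errors the cross-covariances are all true-score covariance, so they carry over unchanged; only the diagonal terms shrink to ρᵢσᵢ².
True-score variance = [0.78 + 0.91] + 1.44 = 1.69 + 1.44 = 3.13.
Reliability = 3.13 / 3.44 = 0.910.

0.910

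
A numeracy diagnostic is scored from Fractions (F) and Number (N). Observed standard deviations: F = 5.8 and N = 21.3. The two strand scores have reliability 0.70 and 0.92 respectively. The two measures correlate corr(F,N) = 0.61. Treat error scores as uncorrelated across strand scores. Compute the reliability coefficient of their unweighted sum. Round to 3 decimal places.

0.927

Var(F+N) = 5.8² + 21.3² + 2·[5.8·21.3·0.61] = 487.33 + 150.719 = 638.049.
Because errors are independent across components, Cov(Tᵢ,Tⱼ) = Cov(Xᵢ,Xⱼ); the off-diagonal part of the true-score variance is the same as above.
True-score variance = [5.8²·0.70 + 21.3²·0.92] + 150.719 = 440.943 + 150.719 = 591.662.
Reliability = 591.662 / 638.049 = 0.927.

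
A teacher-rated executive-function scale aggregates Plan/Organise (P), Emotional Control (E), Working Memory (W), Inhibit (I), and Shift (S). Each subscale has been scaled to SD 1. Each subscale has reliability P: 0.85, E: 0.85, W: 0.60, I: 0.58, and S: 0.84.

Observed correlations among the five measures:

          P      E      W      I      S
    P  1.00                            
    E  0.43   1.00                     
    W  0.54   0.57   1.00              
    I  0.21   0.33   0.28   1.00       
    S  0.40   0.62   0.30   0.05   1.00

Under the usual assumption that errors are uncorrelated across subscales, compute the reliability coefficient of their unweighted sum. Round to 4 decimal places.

Var(P+E+W+I+S) = 5 + 2·[0.43 + 0.54 + 0.21 + 0.40 + 0.57 + 0.33 + 0.62 + 0.28 + 0.30 + 0.05] = 5 + 7.46 = 12.46.
Under uncorrelated errors the observed covariances equal the true-score covariances, so only the own-variance terms attenuate.
True-score variance = [0.85 + 0.85 + 0.60 + 0.58 + 0.84] + 7.46 = 3.72 + 7.46 = 11.18.
Reliability = 11.18 / 12.46 = 0.8973.

0.8973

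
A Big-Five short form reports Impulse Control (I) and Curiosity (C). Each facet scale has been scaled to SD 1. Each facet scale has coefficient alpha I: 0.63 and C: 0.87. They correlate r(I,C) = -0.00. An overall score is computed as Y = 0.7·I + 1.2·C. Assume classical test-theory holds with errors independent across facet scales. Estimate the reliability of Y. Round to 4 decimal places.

0.8091

Var(Y) = 0.7² + 1.2² + 2·[0.84·-0.00] = 1.93 + 0 = 1.93.
With uncorrelated errors the cross-covariances are all true-score covariance, so they carry over unchanged; only the diagonal terms shrink to ρᵢσᵢ².
True-score variance = [0.7²·0.63 + 1.2²·0.87] + 0 = 1.5615 + 0 = 1.5615.
Reliability = 1.5615 / 1.93 = 0.8091.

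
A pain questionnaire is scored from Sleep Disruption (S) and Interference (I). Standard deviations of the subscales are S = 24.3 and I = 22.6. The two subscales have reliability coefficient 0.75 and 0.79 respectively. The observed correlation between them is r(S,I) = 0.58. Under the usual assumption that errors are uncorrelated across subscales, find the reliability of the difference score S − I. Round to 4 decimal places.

0.4509

Var(S−I) = 24.3² + 22.6² − 2·24.3·22.6·0.58 = 1101.25 − 637.049 = 464.201.
With uncorrelated errors the cross-covariances are all true-score covariance, so they carry over unchanged; only the diagonal terms shrink to ρᵢσᵢ².
True-score variance = [24.3²·0.75 + 22.6²·0.79] − 637.049 = 846.368 − 637.049 = 209.319.
Reliability = 209.319 / 464.201 = 0.4509.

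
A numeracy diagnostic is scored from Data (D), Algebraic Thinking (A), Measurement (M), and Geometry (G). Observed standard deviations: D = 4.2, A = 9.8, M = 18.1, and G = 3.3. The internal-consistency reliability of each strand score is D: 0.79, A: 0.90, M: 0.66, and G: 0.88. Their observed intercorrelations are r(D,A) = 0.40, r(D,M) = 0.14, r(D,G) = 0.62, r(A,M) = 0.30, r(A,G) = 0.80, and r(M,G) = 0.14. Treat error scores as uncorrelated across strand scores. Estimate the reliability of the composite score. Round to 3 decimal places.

Var(D+A+M+G) = 4.2² + 9.8² + 18.1² + 3.3² + 2·[4.2·9.8·0.40 + 4.2·18.1·0.14 + 4.2·3.3·0.62 + 9.8·18.1·0.30 + 9.8·3.3·0.80 + 18.1·3.3·0.14] = 452.18 + 246.296 = 698.476.
Because errors are independent across components, Cov(Tᵢ,Tⱼ) = Cov(Xᵢ,Xⱼ); the off-diagonal part of the true-score variance is the same as above.
True-score variance = [4.2²·0.79 + 9.8²·0.90 + 18.1²·0.66 + 3.3²·0.88] + 246.296 = 326.177 + 246.296 = 572.474.
Reliability = 572.474 / 698.476 = 0.820.

0.820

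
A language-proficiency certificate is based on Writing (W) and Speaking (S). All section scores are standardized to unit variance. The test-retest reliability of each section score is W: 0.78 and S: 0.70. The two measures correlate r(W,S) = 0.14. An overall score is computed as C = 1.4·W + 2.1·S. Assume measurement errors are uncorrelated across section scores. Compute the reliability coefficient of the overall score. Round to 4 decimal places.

0.7561

Var(C) = 1.4² + 2.1² + 2·[2.94·0.14] = 6.37 + 0.8232 = 7.1932.
With uncorrelated errors the cross-covariances are all true-score covariance, so they carry over unchanged; only the diagonal terms shrink to ρᵢσᵢ².
True-score variance = [1.4²·0.78 + 2.1²·0.70] + 0.8232 = 4.6158 + 0.8232 = 5.439.
Reliability = 5.439 / 7.1932 = 0.7561.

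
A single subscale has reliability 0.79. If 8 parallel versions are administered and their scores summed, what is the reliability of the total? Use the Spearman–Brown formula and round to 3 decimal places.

ρ_k = kρ / (1 + (k−1)ρ) = 8·0.79 / (1 + 7·0.79) = 6.320 / 6.530 = 0.968.

0.968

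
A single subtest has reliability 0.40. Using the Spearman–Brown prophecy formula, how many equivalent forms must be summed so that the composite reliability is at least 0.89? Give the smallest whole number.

13

k ≥ ρ*(1−ρ₁)/(ρ₁(1−ρ*)) = 0.89·0.60 / (0.40·0.11) = 12.136.
Smallest integer k = 13.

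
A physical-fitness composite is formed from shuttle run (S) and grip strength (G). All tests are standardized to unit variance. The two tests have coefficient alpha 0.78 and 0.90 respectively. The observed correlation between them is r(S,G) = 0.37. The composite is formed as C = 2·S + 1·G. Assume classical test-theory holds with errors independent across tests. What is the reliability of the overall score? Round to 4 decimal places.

0.8488

Var(C) = 2² + 1 + 2·[2·0.37] = 5 + 1.48 = 6.48.
Under uncorrelated errors the observed covariances equal the true-score covariances, so only the own-variance terms attenuate.
True-score variance = [2²·0.78 + 0.90] + 1.48 = 4.02 + 1.48 = 5.5.
Reliability = 5.5 / 6.48 = 0.8488.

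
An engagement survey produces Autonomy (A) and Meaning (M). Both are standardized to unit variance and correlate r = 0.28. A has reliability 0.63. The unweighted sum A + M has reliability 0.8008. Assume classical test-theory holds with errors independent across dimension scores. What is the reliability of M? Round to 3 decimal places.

Var(A+M) = 2 + 2·0.28 = 2.560.
True-score variance = ρ_A + ρ_M + 2·0.28, so 0.8008 = (0.63 + ρ_M + 0.56) / 2.560.
ρ_M = 0.8008·2.560 − 0.63 − 0.56 = 0.860.

0.860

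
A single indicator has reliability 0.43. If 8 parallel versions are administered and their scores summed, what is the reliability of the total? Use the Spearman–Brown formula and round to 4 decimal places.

ρ_k = kρ / (1 + (k−1)ρ) = 8·0.43 / (1 + 7·0.43) = 3.440 / 4.010 = 0.8579.

0.8579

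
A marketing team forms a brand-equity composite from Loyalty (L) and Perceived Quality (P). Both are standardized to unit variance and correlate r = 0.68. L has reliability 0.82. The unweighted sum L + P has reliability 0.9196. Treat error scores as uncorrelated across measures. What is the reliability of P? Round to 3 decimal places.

0.910

Var(L+P) = 2 + 2·0.68 = 3.360.
True-score variance = ρ_L + ρ_P + 2·0.68, so 0.9196 = (0.82 + ρ_P + 1.36) / 3.360.
ρ_P = 0.9196·3.360 − 0.82 − 1.36 = 0.910.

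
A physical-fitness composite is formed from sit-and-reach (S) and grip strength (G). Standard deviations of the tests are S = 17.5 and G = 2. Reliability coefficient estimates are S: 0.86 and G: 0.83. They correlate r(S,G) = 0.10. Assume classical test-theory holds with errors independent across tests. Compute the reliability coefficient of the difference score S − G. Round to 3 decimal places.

0.856

Var(S−G) = 17.5² + 2² − 2·17.5·2·0.10 = 310.25 − 7 = 303.25.
Because errors are independent across components, Cov(Tᵢ,Tⱼ) = Cov(Xᵢ,Xⱼ); the off-diagonal part of the true-score variance is the same as above.
True-score variance = [17.5²·0.86 + 2²·0.83] − 7 = 266.695 − 7 = 259.695.
Reliability = 259.695 / 303.25 = 0.856.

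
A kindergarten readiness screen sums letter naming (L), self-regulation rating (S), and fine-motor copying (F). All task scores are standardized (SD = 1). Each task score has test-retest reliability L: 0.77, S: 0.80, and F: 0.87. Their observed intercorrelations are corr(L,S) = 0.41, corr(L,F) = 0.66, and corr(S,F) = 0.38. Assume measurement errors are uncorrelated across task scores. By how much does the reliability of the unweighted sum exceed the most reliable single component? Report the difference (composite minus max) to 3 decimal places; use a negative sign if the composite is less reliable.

0.035

Var(sum) = 3 + 2.9 = 5.9; true-score variance = 2.44 + 2.9 = 5.34; composite reliability = 0.9051.
Max component reliability = 0.8700.
Difference = 0.9051 − 0.8700 = 0.035.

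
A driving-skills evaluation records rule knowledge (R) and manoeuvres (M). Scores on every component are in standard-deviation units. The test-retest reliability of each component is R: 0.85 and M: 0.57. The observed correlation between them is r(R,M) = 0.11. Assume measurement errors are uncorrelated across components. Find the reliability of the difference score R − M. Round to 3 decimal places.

Var(R−M) = 1 + 1 − 2·0.11 = 2 − 0.22 = 1.78.
Because errors are independent across components, Cov(Tᵢ,Tⱼ) = Cov(Xᵢ,Xⱼ); the off-diagonal part of the true-score variance is the same as above.
True-score variance = [0.85 + 0.57] − 0.22 = 1.42 − 0.22 = 1.2.
Reliability = 1.2 / 1.78 = 0.674.

0.674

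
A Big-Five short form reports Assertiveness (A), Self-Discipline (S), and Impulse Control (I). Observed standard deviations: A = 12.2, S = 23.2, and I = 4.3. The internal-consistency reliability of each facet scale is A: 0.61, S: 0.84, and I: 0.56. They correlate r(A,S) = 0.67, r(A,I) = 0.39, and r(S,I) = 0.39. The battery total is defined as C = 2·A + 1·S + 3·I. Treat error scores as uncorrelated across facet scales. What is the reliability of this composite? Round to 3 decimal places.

Var(C) = 2²·12.2² + 23.2² + 3²·4.3² + 2·[2·12.2·23.2·0.67 + 6·12.2·4.3·0.39 + 3·23.2·4.3·0.39] = 1300.01 + 1237.5 = 2537.51.
With uncorrelated errors the cross-covariances are all true-score covariance, so they carry over unchanged; only the diagonal terms shrink to ρᵢσᵢ².
True-score variance = [2²·12.2²·0.61 + 23.2²·0.84 + 3²·4.3²·0.56] + 1237.5 = 908.481 + 1237.5 = 2145.98.
Reliability = 2145.98 / 2537.51 = 0.846.

0.846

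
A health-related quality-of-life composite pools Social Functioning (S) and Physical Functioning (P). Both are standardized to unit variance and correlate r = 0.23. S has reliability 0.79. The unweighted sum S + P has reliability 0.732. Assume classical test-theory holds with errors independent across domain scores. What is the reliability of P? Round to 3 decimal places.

Var(S+P) = 2 + 2·0.23 = 2.460.
True-score variance = ρ_S + ρ_P + 2·0.23, so 0.732 = (0.79 + ρ_P + 0.46) / 2.460.
ρ_P = 0.732·2.460 − 0.79 − 0.46 = 0.551.

0.551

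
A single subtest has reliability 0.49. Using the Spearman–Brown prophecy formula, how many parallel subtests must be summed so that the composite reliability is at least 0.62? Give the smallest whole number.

k ≥ ρ*(1−ρ₁)/(ρ₁(1−ρ*)) = 0.62·0.51 / (0.49·0.38) = 1.698.
Smallest integer k = 2.

2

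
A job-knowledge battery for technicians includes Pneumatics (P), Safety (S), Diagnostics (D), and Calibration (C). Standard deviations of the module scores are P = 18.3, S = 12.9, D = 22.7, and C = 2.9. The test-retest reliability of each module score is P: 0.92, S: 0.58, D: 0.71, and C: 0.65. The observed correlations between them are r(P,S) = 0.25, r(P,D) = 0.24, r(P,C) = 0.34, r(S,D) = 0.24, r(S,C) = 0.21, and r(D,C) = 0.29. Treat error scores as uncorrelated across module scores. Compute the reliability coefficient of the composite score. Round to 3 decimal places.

0.842

Var(P+S+D+C) = 18.3² + 12.9² + 22.7² + 2.9² + 2·[18.3·12.9·0.25 + 18.3·22.7·0.24 + 18.3·2.9·0.34 + 12.9·22.7·0.24 + 12.9·2.9·0.21 + 22.7·2.9·0.29] = 1025 + 547.971 = 1572.97.
Because errors are independent across components, Cov(Tᵢ,Tⱼ) = Cov(Xᵢ,Xⱼ); the off-diagonal part of the true-score variance is the same as above.
True-score variance = [18.3²·0.92 + 12.9²·0.58 + 22.7²·0.71 + 2.9²·0.65] + 547.971 = 775.939 + 547.971 = 1323.91.
Reliability = 1323.91 / 1572.97 = 0.842.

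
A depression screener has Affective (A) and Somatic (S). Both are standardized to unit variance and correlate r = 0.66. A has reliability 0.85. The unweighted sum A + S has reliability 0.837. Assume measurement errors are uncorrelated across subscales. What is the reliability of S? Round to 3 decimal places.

Var(A+S) = 2 + 2·0.66 = 3.320.
True-score variance = ρ_A + ρ_S + 2·0.66, so 0.837 = (0.85 + ρ_S + 1.32) / 3.320.
ρ_S = 0.837·3.320 − 0.85 − 1.32 = 0.609.

0.609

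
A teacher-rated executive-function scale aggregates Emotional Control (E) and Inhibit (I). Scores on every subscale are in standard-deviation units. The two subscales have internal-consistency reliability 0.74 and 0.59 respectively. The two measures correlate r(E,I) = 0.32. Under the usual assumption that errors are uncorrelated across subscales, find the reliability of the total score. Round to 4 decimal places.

Var(E+I) = 2 + 2·[0.32] = 2 + 0.64 = 2.64.
With uncorrelated errors the cross-covariances are all true-score covariance, so they carry over unchanged; only the diagonal terms shrink to ρᵢσᵢ².
True-score variance = [0.74 + 0.59] + 0.64 = 1.33 + 0.64 = 1.97.
Reliability = 1.97 / 2.64 = 0.7462.

0.7462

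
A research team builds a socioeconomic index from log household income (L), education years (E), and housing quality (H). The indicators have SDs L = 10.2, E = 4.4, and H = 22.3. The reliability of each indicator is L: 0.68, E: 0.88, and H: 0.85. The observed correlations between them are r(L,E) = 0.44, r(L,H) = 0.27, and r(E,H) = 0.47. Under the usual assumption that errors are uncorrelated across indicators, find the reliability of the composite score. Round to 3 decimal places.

Var(L+E+H) = 10.2² + 4.4² + 22.3² + 2·[10.2·4.4·0.44 + 10.2·22.3·0.27 + 4.4·22.3·0.47] = 620.69 + 254.556 = 875.246.
Under uncorrelated errors the observed covariances equal the true-score covariances, so only the own-variance terms attenuate.
True-score variance = [10.2²·0.68 + 4.4²·0.88 + 22.3²·0.85] + 254.556 = 510.481 + 254.556 = 765.036.
Reliability = 765.036 / 875.246 = 0.874.

0.874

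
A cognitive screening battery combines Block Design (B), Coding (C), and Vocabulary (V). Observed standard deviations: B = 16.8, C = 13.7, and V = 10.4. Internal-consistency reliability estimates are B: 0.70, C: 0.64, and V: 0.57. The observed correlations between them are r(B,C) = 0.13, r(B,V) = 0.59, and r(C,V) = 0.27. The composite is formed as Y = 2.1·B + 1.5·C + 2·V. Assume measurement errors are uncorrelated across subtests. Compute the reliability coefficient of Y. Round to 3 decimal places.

Var(Y) = 2.1²·16.8² + 1.5²·13.7² + 2²·10.4² + 2·[3.15·16.8·13.7·0.13 + 4.2·16.8·10.4·0.59 + 3·13.7·10.4·0.27] = 2099.62 + 1285.23 = 3384.85.
Because errors are independent across components, Cov(Tᵢ,Tⱼ) = Cov(Xᵢ,Xⱼ); the off-diagonal part of the true-score variance is the same as above.
True-score variance = [2.1²·16.8²·0.70 + 1.5²·13.7²·0.64 + 2²·10.4²·0.57] + 1285.23 = 1388.15 + 1285.23 = 2673.38.
Reliability = 2673.38 / 3384.85 = 0.790.

0.790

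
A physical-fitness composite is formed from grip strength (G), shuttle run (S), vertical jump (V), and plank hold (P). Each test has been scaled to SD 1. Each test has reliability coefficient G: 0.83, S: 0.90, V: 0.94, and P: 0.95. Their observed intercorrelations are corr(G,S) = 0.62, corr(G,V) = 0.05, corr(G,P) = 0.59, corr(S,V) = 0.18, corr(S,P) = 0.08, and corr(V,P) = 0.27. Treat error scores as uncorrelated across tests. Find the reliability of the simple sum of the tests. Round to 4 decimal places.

0.9499

Var(G+S+V+P) = 4 + 2·[0.62 + 0.05 + 0.59 + 0.18 + 0.08 + 0.27] = 4 + 3.58 = 7.58.
Under uncorrelated errors the observed covariances equal the true-score covariances, so only the own-variance terms attenuate.
True-score variance = [0.83 + 0.90 + 0.94 + 0.95] + 3.58 = 3.62 + 3.58 = 7.2.
Reliability = 7.2 / 7.58 = 0.9499.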